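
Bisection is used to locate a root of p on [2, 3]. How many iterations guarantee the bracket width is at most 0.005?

Width after n steps is 1/2^n. Need 2^n ≥ 1/0.005 = 200.
2^7 = 128 < 200 ≤ 2^8 = 256, so n = 8.

8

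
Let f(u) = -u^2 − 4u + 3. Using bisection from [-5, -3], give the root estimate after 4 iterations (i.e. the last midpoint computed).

u = -4 gives f = 3, positive; keep [-5, -4]
u = -4.5 gives f = 0.75, positive; keep [-5, -4.5]
u = -4.75 gives f = -0.5625, negative; keep [-4.75, -4.5]
u = -4.625 gives f = 0.1094, positive; keep [-4.75, -4.625]

-4.625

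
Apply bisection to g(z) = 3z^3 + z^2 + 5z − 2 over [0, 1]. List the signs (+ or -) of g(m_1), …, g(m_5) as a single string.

midpoint 0.5: g = 1.125 > 0 → [0, 0.5]
midpoint 0.25: g = -0.640625 < 0 → [0.25, 0.5]
midpoint 0.375: g = 0.173828 > 0 → [0.25, 0.375]
midpoint 0.3125: g = -0.2483 < 0 → [0.3125, 0.375]
midpoint 0.34375: g = -0.0412 < 0 → [0.34375, 0.375]

+-+--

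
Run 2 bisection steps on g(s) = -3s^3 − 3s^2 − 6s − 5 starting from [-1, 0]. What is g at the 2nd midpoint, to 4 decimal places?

midpoint -0.5: g = -2.375 < 0 → [-1, -0.5]
midpoint -0.75: g = -0.921875 < 0 → [-1, -0.75]

-0.9219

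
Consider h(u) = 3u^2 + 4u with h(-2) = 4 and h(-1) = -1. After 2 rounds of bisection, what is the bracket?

[-1.5, -1.25]

m = -1.5, h(m) = 0.75 (+); new bracket [-1.5, -1]
m = -1.25, h(m) = -0.3125 (−); new bracket [-1.5, -1.25]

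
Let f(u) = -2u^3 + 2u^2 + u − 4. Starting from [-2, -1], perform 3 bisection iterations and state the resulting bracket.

[-1.125, -1]

f(-1.5) = 5.75 > 0, so the root lies in [-1.5, -1]
f(-1.25) = 1.78125 > 0, so the root lies in [-1.25, -1]
f(-1.125) = 0.253906 > 0, so the root lies in [-1.125, -1]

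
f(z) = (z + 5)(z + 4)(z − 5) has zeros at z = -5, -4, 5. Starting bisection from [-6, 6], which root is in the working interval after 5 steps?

5

z = 0 gives f = -100, negative; keep [0, 6]
z = 3 gives f = -112, negative; keep [3, 6]
z = 4.5 gives f = -40.375, negative; keep [4.5, 6]
z = 5.25 gives f = 23.7031, positive; keep [4.5, 5.25]
z = 4.875 gives f = -10.9551, negative; keep [4.875, 5.25]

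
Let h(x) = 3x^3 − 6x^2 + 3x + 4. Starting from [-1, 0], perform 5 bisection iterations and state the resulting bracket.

[-0.5625, -0.53125]

midpoint -0.5: h = 0.625 > 0 → [-1, -0.5]
midpoint -0.75: h = -2.890625 < 0 → [-0.75, -0.5]
midpoint -0.625: h = -0.951172 < 0 → [-0.625, -0.5]
midpoint -0.5625: h = -0.1199 < 0 → [-0.5625, -0.5]
midpoint -0.53125: h = 0.2631 > 0 → [-0.5625, -0.53125]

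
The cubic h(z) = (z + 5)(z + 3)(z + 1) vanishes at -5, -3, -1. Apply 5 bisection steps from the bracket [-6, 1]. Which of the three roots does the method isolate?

z = -2.5 gives h = -1.875, negative; keep [-2.5, 1]
z = -0.75 gives h = 2.390625, positive; keep [-2.5, -0.75]
z = -1.625 gives h = -2.900391, negative; keep [-1.625, -0.75]
z = -1.1875 gives h = -1.2957, negative; keep [-1.1875, -0.75]
z = -0.96875 gives h = 0.2559, positive; keep [-1.1875, -0.96875]

-1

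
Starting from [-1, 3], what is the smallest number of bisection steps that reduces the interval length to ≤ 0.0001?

16

Width after n steps is 4/2^n. Need 2^n ≥ 4/0.0001 = 40000.
2^15 = 32768 < 40000 ≤ 2^16 = 65536, so n = 16.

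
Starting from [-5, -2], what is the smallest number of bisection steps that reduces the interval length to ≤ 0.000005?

20

Width after n steps is 3/2^n. Need 2^n ≥ 3/0.000005 = 600000.
2^19 = 524288 < 600000 ≤ 2^20 = 1048576, so n = 20.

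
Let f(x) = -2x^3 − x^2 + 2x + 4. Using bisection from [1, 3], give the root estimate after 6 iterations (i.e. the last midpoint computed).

1.34375

f(2) = -12 < 0, so the root lies in [1, 2]
f(1.5) = -2 < 0, so the root lies in [1, 1.5]
f(1.25) = 1.03125 > 0, so the root lies in [1.25, 1.5]
f(1.375) = -0.3398 < 0, so the root lies in [1.25, 1.375]
f(1.3125) = 0.3804 > 0, so the root lies in [1.3125, 1.375]
f(1.34375) = 0.0291 > 0, so the root lies in [1.34375, 1.375]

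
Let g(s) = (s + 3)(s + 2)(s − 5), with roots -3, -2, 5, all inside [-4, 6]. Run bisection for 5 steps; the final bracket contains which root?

g(1) = -48 < 0, so the root lies in [1, 6]
g(3.5) = -53.625 < 0, so the root lies in [3.5, 6]
g(4.75) = -13.078125 < 0, so the root lies in [4.75, 6]
g(5.375) = 23.1621 > 0, so the root lies in [4.75, 5.375]
g(5.0625) = 3.5588 > 0, so the root lies in [4.75, 5.0625]

5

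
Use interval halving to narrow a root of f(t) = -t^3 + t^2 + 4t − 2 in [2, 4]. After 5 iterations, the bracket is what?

[2.3125, 2.375]

f(3) = -8 < 0, so the root lies in [2, 3]
f(2.5) = -1.375 < 0, so the root lies in [2, 2.5]
f(2.25) = 0.671875 > 0, so the root lies in [2.25, 2.5]
f(2.375) = -0.2559 < 0, so the root lies in [2.25, 2.375]
f(2.3125) = 0.2312 > 0, so the root lies in [2.3125, 2.375]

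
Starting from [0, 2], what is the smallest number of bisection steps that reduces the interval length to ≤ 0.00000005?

26

Width after n steps is 2/2^n. Need 2^n ≥ 2/0.00000005 = 40000000.
2^25 = 33554432 < 40000000 ≤ 2^26 = 67108864, so n = 26.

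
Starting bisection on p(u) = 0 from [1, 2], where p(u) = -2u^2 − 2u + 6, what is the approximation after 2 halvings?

midpoint 1.5: p = -1.5 < 0 → [1, 1.5]
midpoint 1.25: p = 0.375 > 0 → [1.25, 1.5]

1.25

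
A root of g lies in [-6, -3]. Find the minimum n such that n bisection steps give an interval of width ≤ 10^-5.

Width after n steps is 3/2^n. Need 2^n ≥ 3/10^-5 = 300000.
2^18 = 262144 < 300000 ≤ 2^19 = 524288, so n = 19.

19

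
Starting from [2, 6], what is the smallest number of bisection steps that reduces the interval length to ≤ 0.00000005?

27

Width after n steps is 4/2^n. Need 2^n ≥ 4/0.00000005 = 80000000.
2^26 = 67108864 < 80000000 ≤ 2^27 = 134217728, so n = 27.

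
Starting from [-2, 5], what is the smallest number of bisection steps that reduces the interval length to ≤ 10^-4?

17

Width after n steps is 7/2^n. Need 2^n ≥ 7/10^-4 = 70000.
2^16 = 65536 < 70000 ≤ 2^17 = 131072, so n = 17.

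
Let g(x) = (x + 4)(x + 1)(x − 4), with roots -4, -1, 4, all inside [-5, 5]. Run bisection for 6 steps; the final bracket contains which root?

m = 0, g(m) = -16 (−); new bracket [0, 5]
m = 2.5, g(m) = -34.125 (−); new bracket [2.5, 5]
m = 3.75, g(m) = -9.203125 (−); new bracket [3.75, 5]
m = 4.375, g(m) = 16.8809 (+); new bracket [3.75, 4.375]
m = 4.0625, g(m) = 2.551 (+); new bracket [3.75, 4.0625]
m = 3.90625, g(m) = -3.6366 (−); new bracket [3.90625, 4.0625]

4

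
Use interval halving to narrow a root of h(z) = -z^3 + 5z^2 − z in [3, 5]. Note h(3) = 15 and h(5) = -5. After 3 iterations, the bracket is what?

z = 4 gives h = 12, positive; keep [4, 5]
z = 4.5 gives h = 5.625, positive; keep [4.5, 5]
z = 4.75 gives h = 0.890625, positive; keep [4.75, 5]

[4.75, 5]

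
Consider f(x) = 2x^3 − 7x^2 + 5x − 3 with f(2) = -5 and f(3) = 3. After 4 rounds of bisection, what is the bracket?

[2.75, 2.8125]

f(2.5) = -3 < 0, so the root lies in [2.5, 3]
f(2.75) = -0.59375 < 0, so the root lies in [2.75, 3]
f(2.875) = 1.042969 > 0, so the root lies in [2.75, 2.875]
f(2.8125) = 0.186 > 0, so the root lies in [2.75, 2.8125]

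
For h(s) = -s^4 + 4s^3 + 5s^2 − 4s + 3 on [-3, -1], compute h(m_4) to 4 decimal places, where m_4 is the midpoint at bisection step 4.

midpoint -2: h = -17 < 0 → [-2, -1]
midpoint -1.5: h = 1.6875 > 0 → [-2, -1.5]
midpoint -1.75: h = -5.503906 < 0 → [-1.75, -1.5]
midpoint -1.625: h = -1.4338 < 0 → [-1.625, -1.5]

-1.4338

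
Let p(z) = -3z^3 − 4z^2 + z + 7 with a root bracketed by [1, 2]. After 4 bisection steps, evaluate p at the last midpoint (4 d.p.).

-0.0515

midpoint 1.5: p = -10.625 < 0 → [1, 1.5]
midpoint 1.25: p = -3.859375 < 0 → [1, 1.25]
midpoint 1.125: p = -1.208984 < 0 → [1, 1.125]
midpoint 1.0625: p = -0.0515 < 0 → [1, 1.0625]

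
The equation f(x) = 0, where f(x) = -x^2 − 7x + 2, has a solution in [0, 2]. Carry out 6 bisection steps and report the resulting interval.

x = 1 gives f = -6, negative; keep [0, 1]
x = 0.5 gives f = -1.75, negative; keep [0, 0.5]
x = 0.25 gives f = 0.1875, positive; keep [0.25, 0.5]
x = 0.375 gives f = -0.7656, negative; keep [0.25, 0.375]
x = 0.3125 gives f = -0.2852, negative; keep [0.25, 0.3125]
x = 0.28125 gives f = -0.0479, negative; keep [0.25, 0.28125]

[0.25, 0.28125]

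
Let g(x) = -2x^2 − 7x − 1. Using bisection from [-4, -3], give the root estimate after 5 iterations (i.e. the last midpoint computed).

m = -3.5, g(m) = -1 (−); new bracket [-3.5, -3]
m = -3.25, g(m) = 0.625 (+); new bracket [-3.5, -3.25]
m = -3.375, g(m) = -0.15625 (−); new bracket [-3.375, -3.25]
m = -3.3125, g(m) = 0.2422 (+); new bracket [-3.375, -3.3125]
m = -3.34375, g(m) = 0.0449 (+); new bracket [-3.375, -3.34375]

-3.34375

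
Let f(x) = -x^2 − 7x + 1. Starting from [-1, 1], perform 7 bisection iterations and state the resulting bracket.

[0.125, 0.140625]

m = 0, f(m) = 1 (+); new bracket [0, 1]
m = 0.5, f(m) = -2.75 (−); new bracket [0, 0.5]
m = 0.25, f(m) = -0.8125 (−); new bracket [0, 0.25]
m = 0.125, f(m) = 0.1094 (+); new bracket [0.125, 0.25]
m = 0.1875, f(m) = -0.3477 (−); new bracket [0.125, 0.1875]
m = 0.15625, f(m) = -0.1182 (−); new bracket [0.125, 0.15625]
m = 0.140625, f(m) = -0.0042 (−); new bracket [0.125, 0.140625]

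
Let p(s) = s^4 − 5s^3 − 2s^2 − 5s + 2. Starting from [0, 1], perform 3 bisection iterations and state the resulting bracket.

midpoint 0.5: p = -1.5625 < 0 → [0, 0.5]
midpoint 0.25: p = 0.550781 > 0 → [0.25, 0.5]
midpoint 0.375: p = -0.400146 < 0 → [0.25, 0.375]

[0.25, 0.375]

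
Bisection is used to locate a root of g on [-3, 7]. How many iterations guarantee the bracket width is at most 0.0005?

15

Width after n steps is 10/2^n. Need 2^n ≥ 10/0.0005 = 20000.
2^14 = 16384 < 20000 ≤ 2^15 = 32768, so n = 15.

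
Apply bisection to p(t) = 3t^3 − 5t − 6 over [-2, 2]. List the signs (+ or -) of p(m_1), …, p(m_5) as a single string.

m = 0, p(m) = -6 (−); new bracket [0, 2]
m = 1, p(m) = -8 (−); new bracket [1, 2]
m = 1.5, p(m) = -3.375 (−); new bracket [1.5, 2]
m = 1.75, p(m) = 1.3281 (+); new bracket [1.5, 1.75]
m = 1.625, p(m) = -1.252 (−); new bracket [1.625, 1.75]

---+-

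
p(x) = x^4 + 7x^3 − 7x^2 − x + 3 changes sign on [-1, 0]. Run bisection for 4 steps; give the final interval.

[-0.625, -0.5625]

x = -0.5 gives p = 0.9375, positive; keep [-1, -0.5]
x = -0.75 gives p = -2.824219, negative; keep [-0.75, -0.5]
x = -0.625 gives p = -0.665771, negative; keep [-0.625, -0.5]
x = -0.5625 gives p = 0.2019, positive; keep [-0.625, -0.5625]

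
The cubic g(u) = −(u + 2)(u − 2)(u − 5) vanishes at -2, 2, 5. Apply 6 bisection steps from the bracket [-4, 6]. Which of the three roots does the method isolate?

u = 1 gives g = -12, negative; keep [-4, 1]
u = -1.5 gives g = -11.375, negative; keep [-4, -1.5]
u = -2.75 gives g = 27.609375, positive; keep [-2.75, -1.5]
u = -2.125 gives g = 3.6738, positive; keep [-2.125, -1.5]
u = -1.8125 gives g = -4.8699, negative; keep [-2.125, -1.8125]
u = -1.96875 gives g = -0.8643, negative; keep [-2.125, -1.96875]

-2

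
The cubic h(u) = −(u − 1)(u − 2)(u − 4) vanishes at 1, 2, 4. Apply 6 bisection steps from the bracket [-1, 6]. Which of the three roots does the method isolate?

h(2.5) = 1.125 > 0, so the root lies in [2.5, 6]
h(4.25) = -1.828125 < 0, so the root lies in [2.5, 4.25]
h(3.375) = 2.041016 > 0, so the root lies in [3.375, 4.25]
h(3.8125) = 0.9558 > 0, so the root lies in [3.8125, 4.25]
h(4.03125) = -0.1924 < 0, so the root lies in [3.8125, 4.03125]
h(3.921875) = 0.4387 > 0, so the root lies in [3.921875, 4.03125]

4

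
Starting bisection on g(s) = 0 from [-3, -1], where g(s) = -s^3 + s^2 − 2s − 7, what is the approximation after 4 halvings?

midpoint -2: g = 9 > 0 → [-2, -1]
midpoint -1.5: g = 1.625 > 0 → [-1.5, -1]
midpoint -1.25: g = -0.984375 < 0 → [-1.5, -1.25]
midpoint -1.375: g = 0.2402 > 0 → [-1.375, -1.25]

-1.375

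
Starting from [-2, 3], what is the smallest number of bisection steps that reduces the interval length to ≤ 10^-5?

19

Width after n steps is 5/2^n. Need 2^n ≥ 5/10^-5 = 500000.
2^18 = 262144 < 500000 ≤ 2^19 = 524288, so n = 19.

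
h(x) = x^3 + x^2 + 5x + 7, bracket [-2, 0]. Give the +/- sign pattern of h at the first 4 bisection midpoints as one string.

h(-1) = 2 > 0, so the root lies in [-2, -1]
h(-1.5) = -1.625 < 0, so the root lies in [-1.5, -1]
h(-1.25) = 0.359375 > 0, so the root lies in [-1.5, -1.25]
h(-1.375) = -0.584 < 0, so the root lies in [-1.375, -1.25]

+-+-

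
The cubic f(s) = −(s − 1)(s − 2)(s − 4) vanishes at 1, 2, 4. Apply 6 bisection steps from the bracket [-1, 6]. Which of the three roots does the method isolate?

4

midpoint 2.5: f = 1.125 > 0 → [2.5, 6]
midpoint 4.25: f = -1.828125 < 0 → [2.5, 4.25]
midpoint 3.375: f = 2.041016 > 0 → [3.375, 4.25]
midpoint 3.8125: f = 0.9558 > 0 → [3.8125, 4.25]
midpoint 4.03125: f = -0.1924 < 0 → [3.8125, 4.03125]
midpoint 3.921875: f = 0.4387 > 0 → [3.921875, 4.03125]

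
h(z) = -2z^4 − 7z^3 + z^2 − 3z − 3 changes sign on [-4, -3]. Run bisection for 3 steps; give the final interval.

m = -3.5, h(m) = 19.75 (+); new bracket [-4, -3.5]
m = -3.75, h(m) = -4.054688 (−); new bracket [-3.75, -3.5]
m = -3.625, h(m) = 9.106934 (+); new bracket [-3.75, -3.625]

[-3.75, -3.625]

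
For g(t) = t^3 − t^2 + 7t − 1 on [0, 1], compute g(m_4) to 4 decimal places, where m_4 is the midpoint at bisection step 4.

0.2839

midpoint 0.5: g = 2.375 > 0 → [0, 0.5]
midpoint 0.25: g = 0.703125 > 0 → [0, 0.25]
midpoint 0.125: g = -0.138672 < 0 → [0.125, 0.25]
midpoint 0.1875: g = 0.2839 > 0 → [0.125, 0.1875]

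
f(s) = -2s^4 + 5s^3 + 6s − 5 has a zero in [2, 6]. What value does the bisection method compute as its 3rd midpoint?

midpoint 4: f = -173 < 0 → [2, 4]
midpoint 3: f = -14 < 0 → [2, 3]
midpoint 2.5: f = 10 > 0 → [2.5, 3]

2.5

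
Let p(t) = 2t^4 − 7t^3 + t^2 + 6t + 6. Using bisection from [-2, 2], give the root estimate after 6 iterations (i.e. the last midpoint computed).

1.8125

m = 0, p(m) = 6 (+); new bracket [0, 2]
m = 1, p(m) = 8 (+); new bracket [1, 2]
m = 1.5, p(m) = 3.75 (+); new bracket [1.5, 2]
m = 1.75, p(m) = 0.8047 (+); new bracket [1.75, 2]
m = 1.875, p(m) = -0.6577 (−); new bracket [1.75, 1.875]
m = 1.8125, p(m) = 0.0642 (+); new bracket [1.8125, 1.875]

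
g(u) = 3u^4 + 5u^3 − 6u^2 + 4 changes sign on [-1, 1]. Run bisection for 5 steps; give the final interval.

midpoint 0: g = 4 > 0 → [-1, 0]
midpoint -0.5: g = 2.0625 > 0 → [-1, -0.5]
midpoint -0.75: g = -0.535156 < 0 → [-0.75, -0.5]
midpoint -0.625: g = 0.8933 > 0 → [-0.75, -0.625]
midpoint -0.6875: g = 0.2095 > 0 → [-0.75, -0.6875]

[-0.75, -0.6875]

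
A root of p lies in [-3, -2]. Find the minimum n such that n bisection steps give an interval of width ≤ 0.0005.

Width after n steps is 1/2^n. Need 2^n ≥ 1/0.0005 = 2000.
2^10 = 1024 < 2000 ≤ 2^11 = 2048, so n = 11.

11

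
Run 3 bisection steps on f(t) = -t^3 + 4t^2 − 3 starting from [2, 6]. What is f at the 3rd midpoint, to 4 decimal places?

3.1250

midpoint 4: f = -3 < 0 → [2, 4]
midpoint 3: f = 6 > 0 → [3, 4]
midpoint 3.5: f = 3.125 > 0 → [3.5, 4]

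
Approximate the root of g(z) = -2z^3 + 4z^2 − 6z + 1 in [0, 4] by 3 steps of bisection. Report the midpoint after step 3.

m = 2, g(m) = -11 (−); new bracket [0, 2]
m = 1, g(m) = -3 (−); new bracket [0, 1]
m = 0.5, g(m) = -1.25 (−); new bracket [0, 0.5]

0.5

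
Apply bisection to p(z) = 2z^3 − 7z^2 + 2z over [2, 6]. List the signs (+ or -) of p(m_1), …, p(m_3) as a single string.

+-+

midpoint 4: p = 24 > 0 → [2, 4]
midpoint 3: p = -3 < 0 → [3, 4]
midpoint 3.5: p = 7 > 0 → [3, 3.5]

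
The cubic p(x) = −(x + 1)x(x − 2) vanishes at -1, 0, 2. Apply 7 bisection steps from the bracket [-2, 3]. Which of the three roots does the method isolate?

2

m = 0.5, p(m) = 1.125 (+); new bracket [0.5, 3]
m = 1.75, p(m) = 1.203125 (+); new bracket [1.75, 3]
m = 2.375, p(m) = -3.005859 (−); new bracket [1.75, 2.375]
m = 2.0625, p(m) = -0.3948 (−); new bracket [1.75, 2.0625]
m = 1.90625, p(m) = 0.5194 (+); new bracket [1.90625, 2.0625]
m = 1.984375, p(m) = 0.0925 (+); new bracket [1.984375, 2.0625]
m = 2.0234375, p(m) = -0.1434 (−); new bracket [1.984375, 2.0234375]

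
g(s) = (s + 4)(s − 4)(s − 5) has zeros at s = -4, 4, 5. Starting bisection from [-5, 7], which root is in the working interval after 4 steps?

midpoint 1: g = 60 > 0 → [-5, 1]
midpoint -2: g = 84 > 0 → [-5, -2]
midpoint -3.5: g = 31.875 > 0 → [-5, -3.5]
midpoint -4.25: g = -19.0781 < 0 → [-4.25, -3.5]

-4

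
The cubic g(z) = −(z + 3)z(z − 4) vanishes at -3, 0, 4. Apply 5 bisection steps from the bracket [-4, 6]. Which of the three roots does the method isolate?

4

z = 1 gives g = 12, positive; keep [1, 6]
z = 3.5 gives g = 11.375, positive; keep [3.5, 6]
z = 4.75 gives g = -27.609375, negative; keep [3.5, 4.75]
z = 4.125 gives g = -3.6738, negative; keep [3.5, 4.125]
z = 3.8125 gives g = 4.8699, positive; keep [3.8125, 4.125]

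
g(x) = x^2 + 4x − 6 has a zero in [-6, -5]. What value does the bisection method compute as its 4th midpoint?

-5.1875

m = -5.5, g(m) = 2.25 (+); new bracket [-5.5, -5]
m = -5.25, g(m) = 0.5625 (+); new bracket [-5.25, -5]
m = -5.125, g(m) = -0.234375 (−); new bracket [-5.25, -5.125]
m = -5.1875, g(m) = 0.1602 (+); new bracket [-5.1875, -5.125]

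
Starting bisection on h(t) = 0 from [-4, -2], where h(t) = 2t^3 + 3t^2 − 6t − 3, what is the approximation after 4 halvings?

h(-3) = -12 < 0, so the root lies in [-3, -2]
h(-2.5) = -0.5 < 0, so the root lies in [-2.5, -2]
h(-2.25) = 2.90625 > 0, so the root lies in [-2.5, -2.25]
h(-2.375) = 1.3789 > 0, so the root lies in [-2.5, -2.375]

-2.375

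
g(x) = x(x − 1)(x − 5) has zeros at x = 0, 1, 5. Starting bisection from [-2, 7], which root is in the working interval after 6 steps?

5

x = 2.5 gives g = -9.375, negative; keep [2.5, 7]
x = 4.75 gives g = -4.453125, negative; keep [4.75, 7]
x = 5.875 gives g = 25.060547, positive; keep [4.75, 5.875]
x = 5.3125 gives g = 7.1594, positive; keep [4.75, 5.3125]
x = 5.03125 gives g = 0.6338, positive; keep [4.75, 5.03125]
x = 4.890625 gives g = -2.0811, negative; keep [4.890625, 5.03125]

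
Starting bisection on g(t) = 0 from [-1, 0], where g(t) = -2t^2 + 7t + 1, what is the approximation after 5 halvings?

-0.15625

g(-0.5) = -3 < 0, so the root lies in [-0.5, 0]
g(-0.25) = -0.875 < 0, so the root lies in [-0.25, 0]
g(-0.125) = 0.09375 > 0, so the root lies in [-0.25, -0.125]
g(-0.1875) = -0.3828 < 0, so the root lies in [-0.1875, -0.125]
g(-0.15625) = -0.1426 < 0, so the root lies in [-0.15625, -0.125]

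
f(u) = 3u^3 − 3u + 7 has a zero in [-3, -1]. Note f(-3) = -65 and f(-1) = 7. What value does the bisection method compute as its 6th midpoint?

midpoint -2: f = -11 < 0 → [-2, -1]
midpoint -1.5: f = 1.375 > 0 → [-2, -1.5]
midpoint -1.75: f = -3.828125 < 0 → [-1.75, -1.5]
midpoint -1.625: f = -0.998 < 0 → [-1.625, -1.5]
midpoint -1.5625: f = 0.2434 > 0 → [-1.625, -1.5625]
midpoint -1.59375: f = -0.3633 < 0 → [-1.59375, -1.5625]

-1.59375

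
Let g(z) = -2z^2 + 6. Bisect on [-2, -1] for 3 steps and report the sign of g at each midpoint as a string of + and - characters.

g(-1.5) = 1.5 > 0, so the root lies in [-2, -1.5]
g(-1.75) = -0.125 < 0, so the root lies in [-1.75, -1.5]
g(-1.625) = 0.71875 > 0, so the root lies in [-1.75, -1.625]

+-+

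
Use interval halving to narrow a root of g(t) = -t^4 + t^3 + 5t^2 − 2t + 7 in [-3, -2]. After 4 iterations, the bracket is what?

midpoint -2.5: g = -11.4375 < 0 → [-2.5, -2]
midpoint -2.25: g = -0.207031 < 0 → [-2.25, -2]
midpoint -2.125: g = 3.841553 > 0 → [-2.25, -2.125]
midpoint -2.1875: g = 1.9355 > 0 → [-2.25, -2.1875]

[-2.25, -2.1875]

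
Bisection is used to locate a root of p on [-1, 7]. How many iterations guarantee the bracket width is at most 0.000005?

Width after n steps is 8/2^n. Need 2^n ≥ 8/0.000005 = 1600000.
2^20 = 1048576 < 1600000 ≤ 2^21 = 2097152, so n = 21.

21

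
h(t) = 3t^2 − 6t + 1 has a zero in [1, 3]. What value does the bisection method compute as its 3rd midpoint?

h(2) = 1 > 0, so the root lies in [1, 2]
h(1.5) = -1.25 < 0, so the root lies in [1.5, 2]
h(1.75) = -0.3125 < 0, so the root lies in [1.75, 2]

1.75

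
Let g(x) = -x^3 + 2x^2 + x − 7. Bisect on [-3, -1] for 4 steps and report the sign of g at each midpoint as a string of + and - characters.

midpoint -2: g = 7 > 0 → [-2, -1]
midpoint -1.5: g = -0.625 < 0 → [-2, -1.5]
midpoint -1.75: g = 2.734375 > 0 → [-1.75, -1.5]
midpoint -1.625: g = 0.9473 > 0 → [-1.625, -1.5]

+-++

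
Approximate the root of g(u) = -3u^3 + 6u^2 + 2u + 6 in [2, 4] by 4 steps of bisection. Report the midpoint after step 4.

m = 3, g(m) = -15 (−); new bracket [2, 3]
m = 2.5, g(m) = 1.625 (+); new bracket [2.5, 3]
m = 2.75, g(m) = -5.515625 (−); new bracket [2.5, 2.75]
m = 2.625, g(m) = -1.6699 (−); new bracket [2.5, 2.625]

2.625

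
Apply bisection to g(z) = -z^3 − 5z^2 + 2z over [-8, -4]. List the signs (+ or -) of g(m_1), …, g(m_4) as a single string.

+-+-

m = -6, g(m) = 24 (+); new bracket [-6, -4]
m = -5, g(m) = -10 (−); new bracket [-6, -5]
m = -5.5, g(m) = 4.125 (+); new bracket [-5.5, -5]
m = -5.25, g(m) = -3.6094 (−); new bracket [-5.5, -5.25]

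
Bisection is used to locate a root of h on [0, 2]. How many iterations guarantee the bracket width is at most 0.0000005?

22

Width after n steps is 2/2^n. Need 2^n ≥ 2/0.0000005 = 4000000.
2^21 = 2097152 < 4000000 ≤ 2^22 = 4194304, so n = 22.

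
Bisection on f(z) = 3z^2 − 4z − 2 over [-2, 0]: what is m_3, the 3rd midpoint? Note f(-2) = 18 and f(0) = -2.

z = -1 gives f = 5, positive; keep [-1, 0]
z = -0.5 gives f = 0.75, positive; keep [-0.5, 0]
z = -0.25 gives f = -0.8125, negative; keep [-0.5, -0.25]

-0.25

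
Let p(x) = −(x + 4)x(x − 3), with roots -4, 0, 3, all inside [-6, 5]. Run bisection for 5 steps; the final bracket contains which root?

-4

x = -0.5 gives p = -6.125, negative; keep [-6, -0.5]
x = -3.25 gives p = -15.234375, negative; keep [-6, -3.25]
x = -4.625 gives p = 22.041016, positive; keep [-4.625, -3.25]
x = -3.9375 gives p = -1.7073, negative; keep [-4.625, -3.9375]
x = -4.28125 gives p = 8.7674, positive; keep [-4.28125, -3.9375]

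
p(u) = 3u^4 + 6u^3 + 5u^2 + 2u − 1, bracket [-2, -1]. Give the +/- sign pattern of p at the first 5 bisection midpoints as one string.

m = -1.5, p(m) = 2.1875 (+); new bracket [-1.5, -1]
m = -1.25, p(m) = -0.082031 (−); new bracket [-1.5, -1.25]
m = -1.375, p(m) = 0.828857 (+); new bracket [-1.375, -1.25]
m = -1.3125, p(m) = 0.325 (+); new bracket [-1.3125, -1.25]
m = -1.28125, p(m) = 0.1103 (+); new bracket [-1.28125, -1.25]

+-+++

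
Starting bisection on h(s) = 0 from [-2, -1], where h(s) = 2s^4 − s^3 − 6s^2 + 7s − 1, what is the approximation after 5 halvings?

-1.96875

h(-1.5) = -11.5 < 0, so the root lies in [-2, -1.5]
h(-1.75) = -7.507812 < 0, so the root lies in [-2, -1.75]
h(-1.875) = -3.907715 < 0, so the root lies in [-2, -1.875]
h(-1.9375) = -1.6291 < 0, so the root lies in [-2, -1.9375]
h(-1.96875) = -0.3599 < 0, so the root lies in [-2, -1.96875]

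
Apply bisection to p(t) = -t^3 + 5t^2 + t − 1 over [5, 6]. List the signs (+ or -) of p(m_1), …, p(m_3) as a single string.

p(5.5) = -10.625 < 0, so the root lies in [5, 5.5]
p(5.25) = -2.640625 < 0, so the root lies in [5, 5.25]
p(5.125) = 0.841797 > 0, so the root lies in [5.125, 5.25]

--+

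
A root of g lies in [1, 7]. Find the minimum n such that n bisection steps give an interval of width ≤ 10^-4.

Width after n steps is 6/2^n. Need 2^n ≥ 6/10^-4 = 60000.
2^15 = 32768 < 60000 ≤ 2^16 = 65536, so n = 16.

16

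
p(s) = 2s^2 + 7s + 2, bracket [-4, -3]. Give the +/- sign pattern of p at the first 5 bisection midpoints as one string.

m = -3.5, p(m) = 2 (+); new bracket [-3.5, -3]
m = -3.25, p(m) = 0.375 (+); new bracket [-3.25, -3]
m = -3.125, p(m) = -0.34375 (−); new bracket [-3.25, -3.125]
m = -3.1875, p(m) = 0.0078 (+); new bracket [-3.1875, -3.125]
m = -3.15625, p(m) = -0.1699 (−); new bracket [-3.1875, -3.15625]

++-+-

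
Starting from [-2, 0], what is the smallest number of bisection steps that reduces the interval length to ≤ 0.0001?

Width after n steps is 2/2^n. Need 2^n ≥ 2/0.0001 = 20000.
2^14 = 16384 < 20000 ≤ 2^15 = 32768, so n = 15.

15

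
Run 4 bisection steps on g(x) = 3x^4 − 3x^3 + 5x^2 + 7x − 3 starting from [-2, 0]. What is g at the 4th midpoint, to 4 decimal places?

-1.5286

x = -1 gives g = 1, positive; keep [-1, 0]
x = -0.5 gives g = -4.6875, negative; keep [-1, -0.5]
x = -0.75 gives g = -3.222656, negative; keep [-1, -0.75]
x = -0.875 gives g = -1.5286, negative; keep [-1, -0.875]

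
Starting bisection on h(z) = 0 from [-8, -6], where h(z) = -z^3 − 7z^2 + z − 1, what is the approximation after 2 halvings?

midpoint -7: h = -8 < 0 → [-8, -7]
midpoint -7.5: h = 19.625 > 0 → [-7.5, -7]

-7.5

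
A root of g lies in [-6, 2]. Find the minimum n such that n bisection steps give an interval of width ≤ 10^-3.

Width after n steps is 8/2^n. Need 2^n ≥ 8/10^-3 = 8000.
2^12 = 4096 < 8000 ≤ 2^13 = 8192, so n = 13.

13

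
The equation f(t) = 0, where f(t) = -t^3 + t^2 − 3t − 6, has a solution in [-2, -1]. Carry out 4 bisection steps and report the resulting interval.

f(-1.5) = 4.125 > 0, so the root lies in [-1.5, -1]
f(-1.25) = 1.265625 > 0, so the root lies in [-1.25, -1]
f(-1.125) = 0.064453 > 0, so the root lies in [-1.125, -1]
f(-1.0625) = -0.4841 < 0, so the root lies in [-1.125, -1.0625]

[-1.125, -1.0625]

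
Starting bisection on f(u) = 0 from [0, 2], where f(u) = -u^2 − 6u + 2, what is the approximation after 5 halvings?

0.3125

f(1) = -5 < 0, so the root lies in [0, 1]
f(0.5) = -1.25 < 0, so the root lies in [0, 0.5]
f(0.25) = 0.4375 > 0, so the root lies in [0.25, 0.5]
f(0.375) = -0.3906 < 0, so the root lies in [0.25, 0.375]
f(0.3125) = 0.0273 > 0, so the root lies in [0.3125, 0.375]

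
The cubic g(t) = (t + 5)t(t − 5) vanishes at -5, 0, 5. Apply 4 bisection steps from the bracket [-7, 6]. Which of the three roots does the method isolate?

-5

g(-0.5) = 12.375 > 0, so the root lies in [-7, -0.5]
g(-3.75) = 41.015625 > 0, so the root lies in [-7, -3.75]
g(-5.375) = -20.912109 < 0, so the root lies in [-5.375, -3.75]
g(-4.5625) = 19.0876 > 0, so the root lies in [-5.375, -4.5625]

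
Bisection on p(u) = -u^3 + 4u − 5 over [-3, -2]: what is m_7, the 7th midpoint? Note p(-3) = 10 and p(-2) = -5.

-2.4609375

u = -2.5 gives p = 0.625, positive; keep [-2.5, -2]
u = -2.25 gives p = -2.609375, negative; keep [-2.5, -2.25]
u = -2.375 gives p = -1.103516, negative; keep [-2.5, -2.375]
u = -2.4375 gives p = -0.2678, negative; keep [-2.5, -2.4375]
u = -2.46875 gives p = 0.1714, positive; keep [-2.46875, -2.4375]
u = -2.453125 gives p = -0.05, negative; keep [-2.46875, -2.453125]
u = -2.4609375 gives p = 0.0602, positive; keep [-2.4609375, -2.453125]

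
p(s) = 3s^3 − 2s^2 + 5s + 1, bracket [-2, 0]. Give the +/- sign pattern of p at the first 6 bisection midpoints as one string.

---+-+

s = -1 gives p = -9, negative; keep [-1, 0]
s = -0.5 gives p = -2.375, negative; keep [-0.5, 0]
s = -0.25 gives p = -0.421875, negative; keep [-0.25, 0]
s = -0.125 gives p = 0.3379, positive; keep [-0.25, -0.125]
s = -0.1875 gives p = -0.0276, negative; keep [-0.1875, -0.125]
s = -0.15625 gives p = 0.1585, positive; keep [-0.1875, -0.15625]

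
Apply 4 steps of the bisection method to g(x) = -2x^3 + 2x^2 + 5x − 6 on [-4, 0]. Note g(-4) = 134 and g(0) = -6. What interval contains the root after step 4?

m = -2, g(m) = 8 (+); new bracket [-2, 0]
m = -1, g(m) = -7 (−); new bracket [-2, -1]
m = -1.5, g(m) = -2.25 (−); new bracket [-2, -1.5]
m = -1.75, g(m) = 2.0938 (+); new bracket [-1.75, -1.5]

[-1.75, -1.5]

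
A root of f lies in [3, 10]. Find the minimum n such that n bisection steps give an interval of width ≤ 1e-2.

Width after n steps is 7/2^n. Need 2^n ≥ 7/1e-2 = 700.
2^9 = 512 < 700 ≤ 2^10 = 1024, so n = 10.

10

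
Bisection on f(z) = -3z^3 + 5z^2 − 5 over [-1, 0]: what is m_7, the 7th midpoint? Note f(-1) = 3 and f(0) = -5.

-0.8203125

m = -0.5, f(m) = -3.375 (−); new bracket [-1, -0.5]
m = -0.75, f(m) = -0.921875 (−); new bracket [-1, -0.75]
m = -0.875, f(m) = 0.837891 (+); new bracket [-0.875, -0.75]
m = -0.8125, f(m) = -0.0901 (−); new bracket [-0.875, -0.8125]
m = -0.84375, f(m) = 0.3616 (+); new bracket [-0.84375, -0.8125]
m = -0.828125, f(m) = 0.1327 (+); new bracket [-0.828125, -0.8125]
m = -0.8203125, f(m) = 0.0206 (+); new bracket [-0.8203125, -0.8125]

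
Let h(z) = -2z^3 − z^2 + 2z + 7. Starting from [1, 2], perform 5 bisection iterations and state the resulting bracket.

[1.5625, 1.59375]

m = 1.5, h(m) = 1 (+); new bracket [1.5, 2]
m = 1.75, h(m) = -3.28125 (−); new bracket [1.5, 1.75]
m = 1.625, h(m) = -0.972656 (−); new bracket [1.5, 1.625]
m = 1.5625, h(m) = 0.0542 (+); new bracket [1.5625, 1.625]
m = 1.59375, h(m) = -0.4489 (−); new bracket [1.5625, 1.59375]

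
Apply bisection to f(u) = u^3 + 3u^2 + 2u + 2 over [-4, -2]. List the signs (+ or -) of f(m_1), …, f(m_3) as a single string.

-+-

midpoint -3: f = -4 < 0 → [-3, -2]
midpoint -2.5: f = 0.125 > 0 → [-3, -2.5]
midpoint -2.75: f = -1.609375 < 0 → [-2.75, -2.5]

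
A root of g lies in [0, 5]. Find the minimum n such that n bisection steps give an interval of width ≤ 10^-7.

26

Width after n steps is 5/2^n. Need 2^n ≥ 5/10^-7 = 50000000.
2^25 = 33554432 < 50000000 ≤ 2^26 = 67108864, so n = 26.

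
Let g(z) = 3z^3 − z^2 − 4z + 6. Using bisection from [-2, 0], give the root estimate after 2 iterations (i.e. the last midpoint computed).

-1.5

m = -1, g(m) = 6 (+); new bracket [-2, -1]
m = -1.5, g(m) = -0.375 (−); new bracket [-1.5, -1]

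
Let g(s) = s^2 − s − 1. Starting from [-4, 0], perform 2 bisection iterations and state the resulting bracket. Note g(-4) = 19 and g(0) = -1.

[-1, 0]

m = -2, g(m) = 5 (+); new bracket [-2, 0]
m = -1, g(m) = 1 (+); new bracket [-1, 0]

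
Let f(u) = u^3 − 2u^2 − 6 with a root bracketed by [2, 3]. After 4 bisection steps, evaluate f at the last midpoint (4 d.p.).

midpoint 2.5: f = -2.875 < 0 → [2.5, 3]
midpoint 2.75: f = -0.328125 < 0 → [2.75, 3]
midpoint 2.875: f = 1.232422 > 0 → [2.75, 2.875]
midpoint 2.8125: f = 0.427 > 0 → [2.75, 2.8125]

0.4270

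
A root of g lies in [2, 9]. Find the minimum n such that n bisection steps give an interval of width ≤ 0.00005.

18

Width after n steps is 7/2^n. Need 2^n ≥ 7/0.00005 = 140000.
2^17 = 131072 < 140000 ≤ 2^18 = 262144, so n = 18.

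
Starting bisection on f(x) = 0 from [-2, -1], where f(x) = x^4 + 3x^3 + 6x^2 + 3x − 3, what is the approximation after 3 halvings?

-1.375

m = -1.5, f(m) = 0.9375 (+); new bracket [-1.5, -1]
m = -1.25, f(m) = -0.792969 (−); new bracket [-1.5, -1.25]
m = -1.375, f(m) = -0.005615 (−); new bracket [-1.5, -1.375]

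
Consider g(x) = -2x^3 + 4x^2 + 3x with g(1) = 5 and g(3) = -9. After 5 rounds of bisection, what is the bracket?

x = 2 gives g = 6, positive; keep [2, 3]
x = 2.5 gives g = 1.25, positive; keep [2.5, 3]
x = 2.75 gives g = -3.09375, negative; keep [2.5, 2.75]
x = 2.625 gives g = -0.7383, negative; keep [2.5, 2.625]
x = 2.5625 gives g = 0.3003, positive; keep [2.5625, 2.625]

[2.5625, 2.625]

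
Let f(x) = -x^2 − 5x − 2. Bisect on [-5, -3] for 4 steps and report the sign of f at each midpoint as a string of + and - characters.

++--

x = -4 gives f = 2, positive; keep [-5, -4]
x = -4.5 gives f = 0.25, positive; keep [-5, -4.5]
x = -4.75 gives f = -0.8125, negative; keep [-4.75, -4.5]
x = -4.625 gives f = -0.2656, negative; keep [-4.625, -4.5]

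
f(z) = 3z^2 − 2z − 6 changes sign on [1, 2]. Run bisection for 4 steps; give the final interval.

f(1.5) = -2.25 < 0, so the root lies in [1.5, 2]
f(1.75) = -0.3125 < 0, so the root lies in [1.75, 2]
f(1.875) = 0.796875 > 0, so the root lies in [1.75, 1.875]
f(1.8125) = 0.2305 > 0, so the root lies in [1.75, 1.8125]

[1.75, 1.8125]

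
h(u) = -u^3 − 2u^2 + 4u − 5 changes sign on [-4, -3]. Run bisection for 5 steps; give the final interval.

m = -3.5, h(m) = -0.625 (−); new bracket [-4, -3.5]
m = -3.75, h(m) = 4.609375 (+); new bracket [-3.75, -3.5]
m = -3.625, h(m) = 1.853516 (+); new bracket [-3.625, -3.5]
m = -3.5625, h(m) = 0.5803 (+); new bracket [-3.5625, -3.5]
m = -3.53125, h(m) = -0.0307 (−); new bracket [-3.5625, -3.53125]

[-3.5625, -3.53125]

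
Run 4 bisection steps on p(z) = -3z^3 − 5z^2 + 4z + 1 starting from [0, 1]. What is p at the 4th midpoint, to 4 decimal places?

0.4119

z = 0.5 gives p = 1.375, positive; keep [0.5, 1]
z = 0.75 gives p = -0.078125, negative; keep [0.5, 0.75]
z = 0.625 gives p = 0.814453, positive; keep [0.625, 0.75]
z = 0.6875 gives p = 0.4119, positive; keep [0.6875, 0.75]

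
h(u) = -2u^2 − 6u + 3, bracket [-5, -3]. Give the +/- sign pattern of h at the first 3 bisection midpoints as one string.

--+

u = -4 gives h = -5, negative; keep [-4, -3]
u = -3.5 gives h = -0.5, negative; keep [-3.5, -3]
u = -3.25 gives h = 1.375, positive; keep [-3.5, -3.25]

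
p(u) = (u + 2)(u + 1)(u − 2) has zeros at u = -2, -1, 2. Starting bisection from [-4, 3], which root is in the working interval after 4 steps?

2

u = -0.5 gives p = -1.875, negative; keep [-0.5, 3]
u = 1.25 gives p = -5.484375, negative; keep [1.25, 3]
u = 2.125 gives p = 1.611328, positive; keep [1.25, 2.125]
u = 1.6875 gives p = -3.0969, negative; keep [1.6875, 2.125]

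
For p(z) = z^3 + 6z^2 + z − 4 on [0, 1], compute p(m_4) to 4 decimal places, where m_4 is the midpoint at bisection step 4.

midpoint 0.5: p = -1.875 < 0 → [0.5, 1]
midpoint 0.75: p = 0.546875 > 0 → [0.5, 0.75]
midpoint 0.625: p = -0.787109 < 0 → [0.625, 0.75]
midpoint 0.6875: p = -0.1516 < 0 → [0.6875, 0.75]

-0.1516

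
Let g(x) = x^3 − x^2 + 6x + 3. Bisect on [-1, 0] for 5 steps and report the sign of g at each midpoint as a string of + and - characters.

m = -0.5, g(m) = -0.375 (−); new bracket [-0.5, 0]
m = -0.25, g(m) = 1.421875 (+); new bracket [-0.5, -0.25]
m = -0.375, g(m) = 0.556641 (+); new bracket [-0.5, -0.375]
m = -0.4375, g(m) = 0.0999 (+); new bracket [-0.5, -0.4375]
m = -0.46875, g(m) = -0.1352 (−); new bracket [-0.46875, -0.4375]

-+++-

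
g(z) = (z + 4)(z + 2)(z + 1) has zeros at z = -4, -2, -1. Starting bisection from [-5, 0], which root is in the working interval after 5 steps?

-4

z = -2.5 gives g = 1.125, positive; keep [-5, -2.5]
z = -3.75 gives g = 1.203125, positive; keep [-5, -3.75]
z = -4.375 gives g = -3.005859, negative; keep [-4.375, -3.75]
z = -4.0625 gives g = -0.3948, negative; keep [-4.0625, -3.75]
z = -3.90625 gives g = 0.5194, positive; keep [-4.0625, -3.90625]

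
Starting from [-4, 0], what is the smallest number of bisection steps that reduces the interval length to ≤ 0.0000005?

23

Width after n steps is 4/2^n. Need 2^n ≥ 4/0.0000005 = 8000000.
2^22 = 4194304 < 8000000 ≤ 2^23 = 8388608, so n = 23.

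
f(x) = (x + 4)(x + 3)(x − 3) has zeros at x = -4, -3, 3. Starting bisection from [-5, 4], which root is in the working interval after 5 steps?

3

x = -0.5 gives f = -30.625, negative; keep [-0.5, 4]
x = 1.75 gives f = -34.140625, negative; keep [1.75, 4]
x = 2.875 gives f = -5.048828, negative; keep [2.875, 4]
x = 3.4375 gives f = 20.947, positive; keep [2.875, 3.4375]
x = 3.15625 gives f = 6.8837, positive; keep [2.875, 3.15625]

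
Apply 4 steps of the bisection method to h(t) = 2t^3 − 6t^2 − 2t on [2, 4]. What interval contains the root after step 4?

[3.25, 3.375]

midpoint 3: h = -6 < 0 → [3, 4]
midpoint 3.5: h = 5.25 > 0 → [3, 3.5]
midpoint 3.25: h = -1.21875 < 0 → [3.25, 3.5]
midpoint 3.375: h = 1.793 > 0 → [3.25, 3.375]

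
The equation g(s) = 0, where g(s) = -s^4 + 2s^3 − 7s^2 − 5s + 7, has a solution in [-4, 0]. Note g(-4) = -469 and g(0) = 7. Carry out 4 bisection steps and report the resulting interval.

[-1.25, -1]

midpoint -2: g = -43 < 0 → [-2, 0]
midpoint -1: g = 2 > 0 → [-2, -1]
midpoint -1.5: g = -13.0625 < 0 → [-1.5, -1]
midpoint -1.25: g = -4.0352 < 0 → [-1.25, -1]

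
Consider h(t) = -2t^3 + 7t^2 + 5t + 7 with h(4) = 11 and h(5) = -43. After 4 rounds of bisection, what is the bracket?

[4.25, 4.3125]

m = 4.5, h(m) = -11 (−); new bracket [4, 4.5]
m = 4.25, h(m) = 1.15625 (+); new bracket [4.25, 4.5]
m = 4.375, h(m) = -4.621094 (−); new bracket [4.25, 4.375]
m = 4.3125, h(m) = -1.6587 (−); new bracket [4.25, 4.3125]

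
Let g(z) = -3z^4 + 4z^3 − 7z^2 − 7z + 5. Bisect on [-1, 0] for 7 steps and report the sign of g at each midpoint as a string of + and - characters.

midpoint -0.5: g = 6.0625 > 0 → [-1, -0.5]
midpoint -0.75: g = 3.675781 > 0 → [-1, -0.75]
midpoint -0.875: g = 1.327393 > 0 → [-1, -0.875]
midpoint -0.9375: g = -0.2032 < 0 → [-0.9375, -0.875]
midpoint -0.90625: g = 0.594 > 0 → [-0.9375, -0.90625]
midpoint -0.921875: g = 0.2036 > 0 → [-0.9375, -0.921875]
midpoint -0.9296875: g = 0.0023 > 0 → [-0.9375, -0.9296875]

+++-+++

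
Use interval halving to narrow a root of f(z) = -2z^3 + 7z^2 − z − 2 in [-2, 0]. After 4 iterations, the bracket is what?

f(-1) = 8 > 0, so the root lies in [-1, 0]
f(-0.5) = 0.5 > 0, so the root lies in [-0.5, 0]
f(-0.25) = -1.28125 < 0, so the root lies in [-0.5, -0.25]
f(-0.375) = -0.5352 < 0, so the root lies in [-0.5, -0.375]

[-0.5, -0.375]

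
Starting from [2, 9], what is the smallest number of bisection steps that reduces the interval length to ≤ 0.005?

11

Width after n steps is 7/2^n. Need 2^n ≥ 7/0.005 = 1400.
2^10 = 1024 < 1400 ≤ 2^11 = 2048, so n = 11.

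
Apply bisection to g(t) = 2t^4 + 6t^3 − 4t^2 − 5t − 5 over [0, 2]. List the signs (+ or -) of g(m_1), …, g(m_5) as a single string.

t = 1 gives g = -6, negative; keep [1, 2]
t = 1.5 gives g = 8.875, positive; keep [1, 1.5]
t = 1.25 gives g = -0.898438, negative; keep [1.25, 1.5]
t = 1.375 gives g = 3.3091, positive; keep [1.25, 1.375]
t = 1.3125 gives g = 1.0479, positive; keep [1.25, 1.3125]

-+-++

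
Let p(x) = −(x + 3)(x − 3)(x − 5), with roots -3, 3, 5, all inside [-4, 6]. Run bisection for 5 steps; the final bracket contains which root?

x = 1 gives p = -32, negative; keep [-4, 1]
x = -1.5 gives p = -43.875, negative; keep [-4, -1.5]
x = -2.75 gives p = -11.140625, negative; keep [-4, -2.75]
x = -3.375 gives p = 20.0215, positive; keep [-3.375, -2.75]
x = -3.0625 gives p = 3.0549, positive; keep [-3.0625, -2.75]

-3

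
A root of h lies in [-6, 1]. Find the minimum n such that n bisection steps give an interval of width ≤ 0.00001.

Width after n steps is 7/2^n. Need 2^n ≥ 7/0.00001 = 700000.
2^19 = 524288 < 700000 ≤ 2^20 = 1048576, so n = 20.

20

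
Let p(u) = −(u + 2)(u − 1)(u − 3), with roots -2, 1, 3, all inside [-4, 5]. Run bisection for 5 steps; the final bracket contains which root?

midpoint 0.5: p = -3.125 < 0 → [-4, 0.5]
midpoint -1.75: p = -3.265625 < 0 → [-4, -1.75]
midpoint -2.875: p = 19.919922 > 0 → [-2.875, -1.75]
midpoint -2.3125: p = 5.4993 > 0 → [-2.3125, -1.75]
midpoint -2.03125: p = 0.4766 > 0 → [-2.03125, -1.75]

-2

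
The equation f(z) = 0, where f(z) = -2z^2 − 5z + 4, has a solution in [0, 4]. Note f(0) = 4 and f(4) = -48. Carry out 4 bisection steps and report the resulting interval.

f(2) = -14 < 0, so the root lies in [0, 2]
f(1) = -3 < 0, so the root lies in [0, 1]
f(0.5) = 1 > 0, so the root lies in [0.5, 1]
f(0.75) = -0.875 < 0, so the root lies in [0.5, 0.75]

[0.5, 0.75]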